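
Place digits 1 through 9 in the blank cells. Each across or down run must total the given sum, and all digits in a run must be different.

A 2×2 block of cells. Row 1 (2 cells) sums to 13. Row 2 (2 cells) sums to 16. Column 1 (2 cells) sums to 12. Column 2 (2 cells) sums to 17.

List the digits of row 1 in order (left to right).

5, 8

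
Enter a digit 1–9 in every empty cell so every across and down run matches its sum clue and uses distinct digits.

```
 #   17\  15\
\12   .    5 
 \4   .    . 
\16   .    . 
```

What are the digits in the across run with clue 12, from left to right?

7 5

4 in 2 cells must be {1,3}; 16 in 2 cells must be {7,9}.
R1C1 = 12 − 5 = 7 completes the 12 across.
Given what's placed, R2C1 must be 1 to fit the 4 across and 17 down.
R2C2 = 4 − 1 = 3 completes the 4 across.
R3C1 = 17 − 8 = 9 completes the 17 down.
R3C2 = 16 − 9 = 7 completes the 16 across.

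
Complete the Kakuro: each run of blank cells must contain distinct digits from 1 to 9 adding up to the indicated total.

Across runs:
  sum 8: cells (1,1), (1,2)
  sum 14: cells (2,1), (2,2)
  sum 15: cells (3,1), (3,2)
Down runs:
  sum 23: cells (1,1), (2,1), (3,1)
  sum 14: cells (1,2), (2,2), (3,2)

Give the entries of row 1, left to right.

23 in 3 cells must be {6,8,9}.
The 8 across and the 23 down share only 6, so (1,1) = 6.
(1,2) = 8 − 6 = 2 completes the 8 across.
Nothing is forced directly, so branch on (2,1), whose candidates are 8 or 9. If (2,1) = 8: then (2,2) would have to be in {6} for the 14 across but in {3,4,5,7,8,9} for the 14 down — contradiction. So (2,1) = 9.
(2,2) = 14 − 9 = 5 completes the 14 across.
(3,1) = 23 − 15 = 8 completes the 23 down.
(3,2) = 15 − 8 = 7 completes the 15 across.

6, 2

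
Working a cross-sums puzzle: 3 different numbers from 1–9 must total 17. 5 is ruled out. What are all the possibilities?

3 distinct digits from 1–9 sum between 6 and 24.
Dropping sets that contain 5.

{1,7,9}; {2,6,9}; {2,7,8}; {3,6,8}; {4,6,7}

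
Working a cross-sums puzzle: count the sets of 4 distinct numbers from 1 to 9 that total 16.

8

4 distinct digits from 1–9 sum between 10 and 30.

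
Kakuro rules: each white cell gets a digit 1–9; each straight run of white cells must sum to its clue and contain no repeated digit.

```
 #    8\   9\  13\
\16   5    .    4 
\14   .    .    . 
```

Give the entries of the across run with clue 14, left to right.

3, 2, 9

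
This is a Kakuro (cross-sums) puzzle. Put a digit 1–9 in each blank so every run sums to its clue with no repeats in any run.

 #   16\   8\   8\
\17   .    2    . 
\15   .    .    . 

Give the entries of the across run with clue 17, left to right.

16 in 2 cells must be {7,9}.
R2C2 = 8 − 2 = 6 completes the 8 down.
Given what's placed, R2C1 must be 7 to fit the 15 across and 16 down.
R2C3 = 15 − 13 = 2 completes the 15 across.
R1C1 = 16 − 7 = 9 completes the 16 down.
R1C3 = 17 − 11 = 6 completes the 17 across.

9 2 6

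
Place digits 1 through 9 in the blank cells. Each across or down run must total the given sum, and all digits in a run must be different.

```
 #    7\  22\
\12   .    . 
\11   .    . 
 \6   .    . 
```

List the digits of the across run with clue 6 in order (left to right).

7 in 3 cells must be {1,2,4}.
The 12 across and the 7 down share only 4, so R1C1 = 4.
R1C2 = 12 − 4 = 8 completes the 12 across.
Given what's placed, R2C1 must be 2 to fit the 11 across and 7 down.
R2C2 = 11 − 2 = 9 completes the 11 across.
R3C1 = 7 − 6 = 1 completes the 7 down.
R3C2 = 6 − 1 = 5 completes the 6 across.

1 5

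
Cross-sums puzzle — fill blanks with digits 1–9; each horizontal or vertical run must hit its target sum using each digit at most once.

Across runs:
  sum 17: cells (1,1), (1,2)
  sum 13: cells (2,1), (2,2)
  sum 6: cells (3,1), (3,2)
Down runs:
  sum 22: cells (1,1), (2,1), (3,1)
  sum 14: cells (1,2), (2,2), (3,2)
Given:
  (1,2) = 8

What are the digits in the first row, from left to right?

17 in 2 cells must be {8,9}.
(1,1) = 17 − 8 = 9 completes the 17 across.
(3,1) = 5: the only remaining digit allowed by both the 6 across and the 22 down.
(3,2) = 6 − 5 = 1 completes the 6 across.
(2,1) = 22 − 14 = 8 completes the 22 down.
(2,2) = 13 − 8 = 5 completes the 13 across.

9 8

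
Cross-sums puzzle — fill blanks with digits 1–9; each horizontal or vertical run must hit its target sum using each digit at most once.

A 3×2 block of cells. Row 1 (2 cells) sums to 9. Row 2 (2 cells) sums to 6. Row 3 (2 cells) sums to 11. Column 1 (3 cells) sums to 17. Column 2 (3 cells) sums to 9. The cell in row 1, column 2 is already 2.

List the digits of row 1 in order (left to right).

7 2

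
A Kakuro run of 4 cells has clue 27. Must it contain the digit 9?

Yes

Every partition of 27 into 4 distinct digits includes 9: {3,7,8,9}, {4,6,8,9}, {5,6,7,9}.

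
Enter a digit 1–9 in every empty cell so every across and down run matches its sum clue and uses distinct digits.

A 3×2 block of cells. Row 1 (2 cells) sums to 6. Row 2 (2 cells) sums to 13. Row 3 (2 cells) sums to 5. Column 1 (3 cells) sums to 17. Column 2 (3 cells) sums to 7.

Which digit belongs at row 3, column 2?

2

7 in 3 cells must be {1,2,4}.
The 13 across and the 7 down share only 4, so (2,2) = 4.
(2,1) = 13 − 4 = 9 completes the 13 across.
Nothing is forced directly, so branch on (1,2), whose candidates are 1 or 2. If (1,2) = 2: then (1,1) would have to be in {4} for the 6 across but in {1,2,3,5,6,7} for the 17 down — contradiction. So (1,2) = 1.
(1,1) = 6 − 1 = 5 completes the 6 across.
(3,1) = 17 − 14 = 3 completes the 17 down.
(3,2) = 5 − 3 = 2 completes the 5 across.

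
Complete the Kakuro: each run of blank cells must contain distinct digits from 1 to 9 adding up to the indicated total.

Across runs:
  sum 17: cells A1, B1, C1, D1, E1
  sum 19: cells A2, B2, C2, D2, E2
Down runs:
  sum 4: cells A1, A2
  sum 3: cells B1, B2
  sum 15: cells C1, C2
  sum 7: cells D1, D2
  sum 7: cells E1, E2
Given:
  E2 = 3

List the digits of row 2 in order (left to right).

1 2 8 5 3

4 in 2 cells must be {1,3}; 3 in 2 cells must be {1,2}.
E1 = 7 − 3 = 4 completes the 7 down.
Given what's placed, A2 must be 1 to fit the 19 across and 4 down.
B2 = 2: the only remaining digit allowed by both the 19 across and the 3 down.
A1 = 4 − 1 = 3 completes the 4 down.
B1 = 3 − 2 = 1 completes the 3 down.
Given what's placed, C1 must be 7 to fit the 17 across and 15 down.
D1 = 17 − 15 = 2 completes the 17 across.
C2 = 15 − 7 = 8 completes the 15 down.
D2 = 19 − 14 = 5 completes the 19 across.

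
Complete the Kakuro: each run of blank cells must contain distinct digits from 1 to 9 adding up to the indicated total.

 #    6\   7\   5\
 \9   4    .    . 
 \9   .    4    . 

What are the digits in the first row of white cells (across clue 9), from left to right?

4 3 2

R1C2 = 7 − 4 = 3 completes the 7 down.
R1C3 = 9 − 7 = 2 completes the 9 across.
R2C1 = 6 − 4 = 2 completes the 6 down.
R2C3 = 9 − 6 = 3 completes the 9 across.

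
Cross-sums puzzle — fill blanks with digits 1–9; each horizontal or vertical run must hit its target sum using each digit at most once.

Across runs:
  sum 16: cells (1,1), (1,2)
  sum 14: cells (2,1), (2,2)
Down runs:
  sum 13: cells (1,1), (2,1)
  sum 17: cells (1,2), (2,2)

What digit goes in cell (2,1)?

6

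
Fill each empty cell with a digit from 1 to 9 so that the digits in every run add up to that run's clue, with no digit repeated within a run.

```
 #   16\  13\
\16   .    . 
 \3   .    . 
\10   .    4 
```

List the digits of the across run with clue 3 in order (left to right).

16 in 2 cells must be {7,9}; 3 in 2 cells must be {1,2}.
Given what's placed, R1C2 must be 7 to fit the 16 across and 13 down.
R2C2 = 13 − 11 = 2 completes the 13 down.
R3C1 = 10 − 4 = 6 completes the 10 across.
R1C1 = 16 − 7 = 9 completes the 16 across.
R2C1 = 3 − 2 = 1 completes the 3 across.

1, 2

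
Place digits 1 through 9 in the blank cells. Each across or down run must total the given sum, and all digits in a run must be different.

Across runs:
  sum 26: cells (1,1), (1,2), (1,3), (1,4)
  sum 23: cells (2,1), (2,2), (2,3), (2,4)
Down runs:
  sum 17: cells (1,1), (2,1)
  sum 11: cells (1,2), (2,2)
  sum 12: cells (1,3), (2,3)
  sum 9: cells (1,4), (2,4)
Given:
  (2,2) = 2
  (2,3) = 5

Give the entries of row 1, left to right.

17 in 2 cells must be {8,9}.
(1,2) = 11 − 2 = 9 completes the 11 down.
(1,3) = 12 − 5 = 7 completes the 12 down.
Given what's placed, (2,1) must be 9 to fit the 23 across and 17 down.
(2,4) = 23 − 16 = 7 completes the 23 across.
(1,1) = 17 − 9 = 8 completes the 17 down.
(1,4) = 26 − 24 = 2 completes the 26 across.

8 9 7 2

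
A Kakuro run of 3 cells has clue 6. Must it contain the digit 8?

No

The only way to make 6 from 3 distinct digits is {1,2,3}, which does not contain 8.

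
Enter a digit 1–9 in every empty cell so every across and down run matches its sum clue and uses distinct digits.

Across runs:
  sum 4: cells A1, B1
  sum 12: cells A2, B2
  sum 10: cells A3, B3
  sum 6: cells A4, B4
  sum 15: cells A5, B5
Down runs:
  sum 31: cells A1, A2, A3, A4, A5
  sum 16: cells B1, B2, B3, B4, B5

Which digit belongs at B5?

6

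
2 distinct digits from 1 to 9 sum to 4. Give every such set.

{1,3}

2 distinct digits from 1–9 sum between 3 and 17.
Only one set works: {1,3}.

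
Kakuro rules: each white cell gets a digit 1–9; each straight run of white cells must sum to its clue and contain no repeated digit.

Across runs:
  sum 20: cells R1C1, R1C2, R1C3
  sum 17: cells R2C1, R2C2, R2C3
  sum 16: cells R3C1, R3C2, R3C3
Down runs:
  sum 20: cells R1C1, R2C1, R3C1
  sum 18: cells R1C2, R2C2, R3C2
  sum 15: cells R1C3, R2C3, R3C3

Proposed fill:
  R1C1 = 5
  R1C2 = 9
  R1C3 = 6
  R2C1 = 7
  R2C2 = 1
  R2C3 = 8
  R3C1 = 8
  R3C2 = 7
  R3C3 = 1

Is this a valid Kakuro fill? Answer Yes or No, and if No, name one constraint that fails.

No — the down run R1C2–R3C2 sums to 17, not 18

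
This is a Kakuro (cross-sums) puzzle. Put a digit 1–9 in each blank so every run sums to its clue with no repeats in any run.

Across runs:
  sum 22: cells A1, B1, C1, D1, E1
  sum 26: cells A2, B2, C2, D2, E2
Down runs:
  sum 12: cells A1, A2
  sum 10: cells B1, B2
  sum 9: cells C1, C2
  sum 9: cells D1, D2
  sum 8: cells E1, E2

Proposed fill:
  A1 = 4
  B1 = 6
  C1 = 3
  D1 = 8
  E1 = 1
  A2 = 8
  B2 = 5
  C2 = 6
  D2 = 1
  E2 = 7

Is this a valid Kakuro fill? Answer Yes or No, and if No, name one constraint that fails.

No — the down run B1–B2 sums to 11, not 10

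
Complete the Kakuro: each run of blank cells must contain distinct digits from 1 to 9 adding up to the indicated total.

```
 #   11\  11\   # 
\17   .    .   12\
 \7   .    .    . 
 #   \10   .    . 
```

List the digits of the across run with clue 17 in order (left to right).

9 8

17 in 2 cells must be {8,9}; 7 in 3 cells must be {1,2,4}.
The 17 across and the 11 down share only 8, so R1C2 = 8.
Intersecting the 7 across with the 12 down forces R2C3 = 4.
R3C3 = 12 − 4 = 8 completes the 12 down.
R1C1 = 17 − 8 = 9 completes the 17 across.
R2C1 = 11 − 9 = 2 completes the 11 down.
R2C2 = 7 − 6 = 1 completes the 7 across.
R3C2 = 10 − 8 = 2 completes the 10 across.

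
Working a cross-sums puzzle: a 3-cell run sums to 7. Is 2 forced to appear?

The only way to make 7 from 3 distinct digits is {1,2,4}, which contains 2.

Yes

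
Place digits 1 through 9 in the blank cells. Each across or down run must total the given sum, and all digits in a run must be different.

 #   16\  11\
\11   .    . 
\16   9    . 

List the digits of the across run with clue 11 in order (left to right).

7 4

16 in 2 cells must be {7,9}.
R1C1 = 16 − 9 = 7 completes the 16 down.
R1C2 = 11 − 7 = 4 completes the 11 across.
R2C2 = 16 − 9 = 7 completes the 16 across.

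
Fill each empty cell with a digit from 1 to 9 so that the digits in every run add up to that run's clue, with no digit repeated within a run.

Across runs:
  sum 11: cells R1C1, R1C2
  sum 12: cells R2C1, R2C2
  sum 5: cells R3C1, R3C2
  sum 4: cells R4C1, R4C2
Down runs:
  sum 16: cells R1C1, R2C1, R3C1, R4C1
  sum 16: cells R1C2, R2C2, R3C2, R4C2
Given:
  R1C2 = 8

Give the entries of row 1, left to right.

3 8

4 in 2 cells must be {1,3}.
R1C1 = 11 − 8 = 3 completes the 11 across.
R4C1 = 1: the only remaining digit allowed by both the 4 across and the 16 down.
R4C2 = 4 − 1 = 3 completes the 4 across.
R2C2 = 4: the only remaining digit allowed by both the 12 across and the 16 down.
Given what's placed, R3C1 must be 4 to fit the 5 across and 16 down.
R3C2 = 5 − 4 = 1 completes the 5 across.
R2C1 = 12 − 4 = 8 completes the 12 across.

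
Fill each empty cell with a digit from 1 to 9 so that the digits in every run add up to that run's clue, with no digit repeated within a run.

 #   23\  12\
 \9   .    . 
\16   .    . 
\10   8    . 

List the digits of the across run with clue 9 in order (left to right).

6, 3

16 in 2 cells must be {7,9}; 23 in 3 cells must be {6,8,9}.
Given what's placed, R1C1 must be 6 to fit the 9 across and 23 down.
R1C2 = 9 − 6 = 3 completes the 9 across.
R2C1 = 23 − 14 = 9 completes the 23 down.
R2C2 = 16 − 9 = 7 completes the 16 across.
R3C2 = 10 − 8 = 2 completes the 10 across.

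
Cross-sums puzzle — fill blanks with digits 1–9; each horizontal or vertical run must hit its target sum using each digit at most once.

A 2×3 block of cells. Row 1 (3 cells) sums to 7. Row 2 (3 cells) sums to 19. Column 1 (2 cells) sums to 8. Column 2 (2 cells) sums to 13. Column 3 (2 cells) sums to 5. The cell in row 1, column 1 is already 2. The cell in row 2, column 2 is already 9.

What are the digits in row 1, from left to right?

2, 4, 1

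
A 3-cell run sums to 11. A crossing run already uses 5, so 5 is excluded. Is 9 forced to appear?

Counterexample: {1,2,8} sums to 11 under that restriction without using 9.

No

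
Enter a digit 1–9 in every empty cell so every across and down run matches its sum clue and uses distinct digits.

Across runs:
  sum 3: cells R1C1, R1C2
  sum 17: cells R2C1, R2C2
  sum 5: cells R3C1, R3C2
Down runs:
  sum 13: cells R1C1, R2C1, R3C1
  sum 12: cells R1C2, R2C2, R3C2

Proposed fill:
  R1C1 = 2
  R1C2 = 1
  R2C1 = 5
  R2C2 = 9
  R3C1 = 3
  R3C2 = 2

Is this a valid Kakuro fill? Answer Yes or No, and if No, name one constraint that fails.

No — the down run R1C1–R3C1 sums to 10, not 13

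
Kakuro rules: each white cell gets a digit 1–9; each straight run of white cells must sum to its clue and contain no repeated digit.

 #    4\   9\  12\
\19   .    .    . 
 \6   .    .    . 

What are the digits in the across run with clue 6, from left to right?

1, 2, 3

6 in 3 cells must be {1,2,3}; 4 in 2 cells must be {1,3}.
The 19 across and the 4 down share only 3, so R1C1 = 3.
Given what's placed, R1C2 must be 7 to fit the 19 across and 9 down.
R1C3 = 19 − 10 = 9 completes the 19 across.
R2C1 = 4 − 3 = 1 completes the 4 down.
R2C2 = 9 − 7 = 2 completes the 9 down.
R2C3 = 6 − 3 = 3 completes the 6 across.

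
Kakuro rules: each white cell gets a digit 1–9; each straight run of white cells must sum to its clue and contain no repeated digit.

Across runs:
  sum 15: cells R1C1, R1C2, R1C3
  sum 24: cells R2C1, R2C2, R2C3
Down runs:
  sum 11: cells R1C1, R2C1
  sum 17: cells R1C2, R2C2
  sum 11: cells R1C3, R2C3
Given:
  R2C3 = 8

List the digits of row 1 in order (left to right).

24 in 3 cells must be {7,8,9}; 17 in 2 cells must be {8,9}.
R1C3 = 11 − 8 = 3 completes the 11 down.
R2C2 = 9: the only remaining digit allowed by both the 24 across and the 17 down.
R1C2 = 17 − 9 = 8 completes the 17 down.
R2C1 = 24 − 17 = 7 completes the 24 across.
R1C1 = 15 − 11 = 4 completes the 15 across.

4 8 3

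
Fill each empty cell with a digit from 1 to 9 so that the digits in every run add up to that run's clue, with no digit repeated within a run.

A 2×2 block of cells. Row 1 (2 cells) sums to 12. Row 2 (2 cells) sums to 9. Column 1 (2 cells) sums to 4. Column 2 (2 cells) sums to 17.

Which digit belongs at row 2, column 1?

4 in 2 cells must be {1,3}; 17 in 2 cells must be {8,9}.
The 12 across and the 4 down share only 3, so (1,1) = 3.
(1,2) = 12 − 3 = 9 completes the 12 across.
(2,1) = 4 − 3 = 1 completes the 4 down.
(2,2) = 9 − 1 = 8 completes the 9 across.

1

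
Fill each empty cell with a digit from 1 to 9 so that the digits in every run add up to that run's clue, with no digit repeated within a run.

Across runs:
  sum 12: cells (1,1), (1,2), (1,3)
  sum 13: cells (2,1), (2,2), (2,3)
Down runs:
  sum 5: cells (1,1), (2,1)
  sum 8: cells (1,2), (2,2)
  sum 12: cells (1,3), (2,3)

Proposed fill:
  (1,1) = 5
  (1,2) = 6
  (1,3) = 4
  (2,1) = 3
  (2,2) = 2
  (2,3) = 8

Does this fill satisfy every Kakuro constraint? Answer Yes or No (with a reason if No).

No — the across run (1,1)–(1,3) sums to 15, not 12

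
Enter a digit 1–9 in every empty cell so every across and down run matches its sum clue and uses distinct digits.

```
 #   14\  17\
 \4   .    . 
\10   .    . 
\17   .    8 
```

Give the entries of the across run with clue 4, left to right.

1, 3

4 in 2 cells must be {1,3}; 17 in 2 cells must be {8,9}.
Given what's placed, R1C2 must be 3 to fit the 4 across and 17 down.
R2C2 = 17 − 11 = 6 completes the 17 down.
R3C1 = 17 − 8 = 9 completes the 17 across.
R1C1 = 4 − 3 = 1 completes the 4 across.
R2C1 = 10 − 6 = 4 completes the 10 across.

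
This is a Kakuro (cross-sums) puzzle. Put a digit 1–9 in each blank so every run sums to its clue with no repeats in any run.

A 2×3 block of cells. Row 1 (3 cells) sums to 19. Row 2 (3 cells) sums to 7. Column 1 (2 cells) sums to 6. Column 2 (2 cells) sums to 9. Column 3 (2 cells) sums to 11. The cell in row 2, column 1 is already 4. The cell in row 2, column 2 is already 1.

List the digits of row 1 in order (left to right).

2 8 9

7 in 3 cells must be {1,2,4}.
(1,1) = 6 − 4 = 2 completes the 6 down.
(1,2) = 9 − 1 = 8 completes the 9 down.
(1,3) = 19 − 10 = 9 completes the 19 across.
(2,3) = 7 − 5 = 2 completes the 7 across.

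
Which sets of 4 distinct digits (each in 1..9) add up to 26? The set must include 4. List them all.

4 distinct digits from 1–9 sum between 10 and 30.
Keeping only sets containing 4.

{4,5,8,9}; {4,6,7,9}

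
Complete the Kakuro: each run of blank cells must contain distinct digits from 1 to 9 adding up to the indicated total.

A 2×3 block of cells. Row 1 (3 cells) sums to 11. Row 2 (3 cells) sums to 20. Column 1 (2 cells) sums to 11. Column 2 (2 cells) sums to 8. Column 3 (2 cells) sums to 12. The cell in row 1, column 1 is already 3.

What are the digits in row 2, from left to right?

(1,3) = 7: the only remaining digit allowed by both the 11 across and the 12 down.
(2,1) = 11 − 3 = 8 completes the 11 down.
(2,3) = 12 − 7 = 5 completes the 12 down.
(1,2) = 11 − 10 = 1 completes the 11 across.
(2,2) = 20 − 13 = 7 completes the 20 across.

8, 7, 5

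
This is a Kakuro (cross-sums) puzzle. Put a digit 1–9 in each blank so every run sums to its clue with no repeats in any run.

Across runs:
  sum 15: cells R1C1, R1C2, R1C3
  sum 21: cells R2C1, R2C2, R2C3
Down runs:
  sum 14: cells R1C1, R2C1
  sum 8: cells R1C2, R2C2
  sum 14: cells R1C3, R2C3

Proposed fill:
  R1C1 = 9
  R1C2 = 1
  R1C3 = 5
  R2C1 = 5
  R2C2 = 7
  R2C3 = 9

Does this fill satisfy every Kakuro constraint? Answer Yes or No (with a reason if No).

Across: 9+1+5=15; 5+7+9=21. Down: 9+5=14; 1+7=8; 5+9=14. No digit repeats within any run.

Yes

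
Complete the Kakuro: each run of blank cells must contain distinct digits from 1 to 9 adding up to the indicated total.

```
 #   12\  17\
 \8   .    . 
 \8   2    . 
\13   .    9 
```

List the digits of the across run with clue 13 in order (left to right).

4 9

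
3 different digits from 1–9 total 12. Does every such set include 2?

No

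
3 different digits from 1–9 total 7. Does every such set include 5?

The only way to make 7 from 3 distinct digits is {1,2,4}, which does not contain 5.

No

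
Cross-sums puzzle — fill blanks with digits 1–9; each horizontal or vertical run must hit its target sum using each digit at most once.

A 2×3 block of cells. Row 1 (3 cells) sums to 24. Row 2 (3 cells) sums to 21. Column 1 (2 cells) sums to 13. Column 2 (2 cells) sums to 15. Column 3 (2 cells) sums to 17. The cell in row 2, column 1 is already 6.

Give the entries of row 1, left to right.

24 in 3 cells must be {7,8,9}; 17 in 2 cells must be {8,9}.
(1,1) = 13 − 6 = 7 completes the 13 down.
Given what's placed, (2,3) must be 8 to fit the 21 across and 17 down.
(1,3) = 17 − 8 = 9 completes the 17 down.
(2,2) = 21 − 14 = 7 completes the 21 across.
(1,2) = 24 − 16 = 8 completes the 24 across.

7 8 9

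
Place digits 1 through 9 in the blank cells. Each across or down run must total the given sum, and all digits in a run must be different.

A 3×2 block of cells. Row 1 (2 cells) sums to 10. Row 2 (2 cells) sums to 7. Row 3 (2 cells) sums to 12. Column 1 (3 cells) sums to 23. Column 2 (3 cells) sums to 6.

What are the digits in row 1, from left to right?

23 in 3 cells must be {6,8,9}; 6 in 3 cells must be {1,2,3}.
The 7 across and the 23 down share only 6, so (2,1) = 6.
(2,2) = 7 − 6 = 1 completes the 7 across.
Given what's placed, (3,2) must be 3 to fit the 12 across and 6 down.
(1,2) = 6 − 4 = 2 completes the 6 down.
(3,1) = 12 − 3 = 9 completes the 12 across.
(1,1) = 10 − 2 = 8 completes the 10 across.

8 2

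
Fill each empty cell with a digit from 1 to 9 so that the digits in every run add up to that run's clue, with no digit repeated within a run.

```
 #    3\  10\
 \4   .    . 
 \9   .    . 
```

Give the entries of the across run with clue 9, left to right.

4 in 2 cells must be {1,3}; 3 in 2 cells must be {1,2}.
The 4 across and the 3 down share only 1, so R1C1 = 1.
R1C2 = 4 − 1 = 3 completes the 4 across.
R2C1 = 3 − 1 = 2 completes the 3 down.
R2C2 = 9 − 2 = 7 completes the 9 across.

2 7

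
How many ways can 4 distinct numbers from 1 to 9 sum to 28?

2

4 distinct digits from 1–9 sum between 10 and 30.
Enumerating: {4,7,8,9}, {5,6,8,9}.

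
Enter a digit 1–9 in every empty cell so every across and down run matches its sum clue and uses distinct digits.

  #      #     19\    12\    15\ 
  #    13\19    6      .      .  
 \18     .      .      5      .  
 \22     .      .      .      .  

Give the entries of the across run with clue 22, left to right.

6, 9, 3, 4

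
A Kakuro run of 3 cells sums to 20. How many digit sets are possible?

4

3 distinct digits from 1–9 sum between 6 and 24.
Enumerating: {3,8,9}, {4,7,9}, {5,6,9}, {5,7,8}.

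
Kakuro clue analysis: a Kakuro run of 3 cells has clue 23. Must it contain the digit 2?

The only way to make 23 from 3 distinct digits is {6,8,9}, which does not contain 2.

No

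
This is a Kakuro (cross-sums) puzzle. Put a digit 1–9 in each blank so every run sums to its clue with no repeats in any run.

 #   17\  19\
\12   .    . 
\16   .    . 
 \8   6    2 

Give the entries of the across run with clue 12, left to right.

16 in 2 cells must be {7,9}.
Given what's placed, R2C2 must be 9 to fit the 16 across and 19 down.
R1C2 = 19 − 11 = 8 completes the 19 down.
R2C1 = 16 − 9 = 7 completes the 16 across.
R1C1 = 12 − 8 = 4 completes the 12 across.

4 8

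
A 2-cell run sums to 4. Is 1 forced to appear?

Yes

The only way to make 4 from 2 distinct digits is {1,3}, which contains 1.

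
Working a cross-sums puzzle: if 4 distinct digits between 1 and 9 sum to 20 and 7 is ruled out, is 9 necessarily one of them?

Counterexample: {1,5,6,8} sums to 20 under that restriction without using 9.

No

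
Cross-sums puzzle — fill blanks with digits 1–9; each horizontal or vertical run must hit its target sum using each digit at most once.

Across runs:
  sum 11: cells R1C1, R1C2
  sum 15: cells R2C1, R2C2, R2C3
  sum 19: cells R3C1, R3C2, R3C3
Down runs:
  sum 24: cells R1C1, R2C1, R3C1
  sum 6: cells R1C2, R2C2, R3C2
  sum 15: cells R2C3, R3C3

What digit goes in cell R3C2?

24 in 3 cells must be {7,8,9}; 6 in 3 cells must be {1,2,3}.
Nothing is forced directly, so branch on R3C2, whose candidates are 2 or 3. If R3C2 = 2: that forces R1C2 = 3, R2C2 = 1, R1C1 = 8, R2C1 = 9, after which R2C3 would have to be in {5} for the 15 across but in {6,7,8,9} for the 15 down — contradiction. So R3C2 = 3.

3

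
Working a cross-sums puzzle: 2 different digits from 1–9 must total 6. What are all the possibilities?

2 distinct digits from 1–9 sum between 3 and 17.

{1,5}; {2,4}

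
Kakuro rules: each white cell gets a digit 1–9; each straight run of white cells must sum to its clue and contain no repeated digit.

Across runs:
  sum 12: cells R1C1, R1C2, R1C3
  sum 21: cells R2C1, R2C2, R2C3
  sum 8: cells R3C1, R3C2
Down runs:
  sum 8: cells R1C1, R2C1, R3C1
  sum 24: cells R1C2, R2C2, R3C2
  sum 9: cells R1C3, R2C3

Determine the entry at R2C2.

24 in 3 cells must be {7,8,9}.
Only 7 fits R3C2 under both its across sum 8 and down sum 24.
R3C1 = 8 − 7 = 1 completes the 8 across.
Nothing is forced directly, so branch on R2C2, whose candidates are 8 or 9. If R2C2 = 8: that forces R1C2 = 9, R2C1 = 4, after which R2C3 would have to be in {9} for the 21 across but in {1,2,3,4,5,6,7,8} for the 9 down — contradiction. So R2C2 = 9.

9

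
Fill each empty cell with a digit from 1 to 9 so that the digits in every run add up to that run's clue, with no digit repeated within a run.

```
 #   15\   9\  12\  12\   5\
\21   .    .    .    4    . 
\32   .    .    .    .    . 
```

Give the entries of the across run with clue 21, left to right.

6 3 7 4 1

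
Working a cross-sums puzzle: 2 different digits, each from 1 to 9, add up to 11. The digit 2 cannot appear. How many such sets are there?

2 distinct digits from 1–9 sum between 3 and 17.
Dropping sets that contain 2.
Enumerating: {3,8}, {4,7}, {5,6}.

3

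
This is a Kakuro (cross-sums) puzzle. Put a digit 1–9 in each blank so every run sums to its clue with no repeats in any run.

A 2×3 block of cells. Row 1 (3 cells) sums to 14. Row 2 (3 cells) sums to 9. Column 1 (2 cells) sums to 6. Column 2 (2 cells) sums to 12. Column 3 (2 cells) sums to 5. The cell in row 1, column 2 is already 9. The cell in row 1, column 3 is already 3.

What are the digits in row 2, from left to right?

4, 3, 2

(1,1) = 14 − 12 = 2 completes the 14 across.
(2,1) = 6 − 2 = 4 completes the 6 down.
(2,2) = 12 − 9 = 3 completes the 12 down.
(2,3) = 9 − 7 = 2 completes the 9 across.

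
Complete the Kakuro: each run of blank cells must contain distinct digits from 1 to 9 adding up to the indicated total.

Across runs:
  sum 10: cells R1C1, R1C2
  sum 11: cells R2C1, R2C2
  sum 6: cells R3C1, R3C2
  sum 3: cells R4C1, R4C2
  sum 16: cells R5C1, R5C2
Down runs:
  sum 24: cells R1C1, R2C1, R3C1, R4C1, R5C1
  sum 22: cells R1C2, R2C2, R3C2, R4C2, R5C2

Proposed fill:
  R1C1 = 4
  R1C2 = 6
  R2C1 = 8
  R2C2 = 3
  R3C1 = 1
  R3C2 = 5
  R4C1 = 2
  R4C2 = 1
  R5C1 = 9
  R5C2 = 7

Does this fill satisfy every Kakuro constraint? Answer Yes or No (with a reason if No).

Yes

Across: 4+6=10; 8+3=11; 1+5=6; 2+1=3; 9+7=16. Down: 4+8+1+2+9=24; 6+3+5+1+7=22. No digit repeats within any run.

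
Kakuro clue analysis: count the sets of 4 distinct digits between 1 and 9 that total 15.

6

4 distinct digits from 1–9 sum between 10 and 30.
Enumerating: {1,2,3,9}, {1,2,4,8}, {1,2,5,7}, {1,3,4,7}, {1,3,5,6}, {2,3,4,6}.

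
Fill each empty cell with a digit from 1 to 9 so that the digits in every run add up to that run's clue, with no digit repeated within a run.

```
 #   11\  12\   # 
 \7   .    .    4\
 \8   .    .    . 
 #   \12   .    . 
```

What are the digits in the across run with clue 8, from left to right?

5, 2, 1

4 in 2 cells must be {1,3}.
The 12 across and the 4 down share only 3, so R3C3 = 3.
R2C3 = 4 − 3 = 1 completes the 4 down.
R3C2 = 12 − 3 = 9 completes the 12 across.
R2C2 = 2: the only remaining digit allowed by both the 8 across and the 12 down.
R1C2 = 12 − 11 = 1 completes the 12 down.
R2C1 = 8 − 3 = 5 completes the 8 across.
R1C1 = 7 − 1 = 6 completes the 7 across.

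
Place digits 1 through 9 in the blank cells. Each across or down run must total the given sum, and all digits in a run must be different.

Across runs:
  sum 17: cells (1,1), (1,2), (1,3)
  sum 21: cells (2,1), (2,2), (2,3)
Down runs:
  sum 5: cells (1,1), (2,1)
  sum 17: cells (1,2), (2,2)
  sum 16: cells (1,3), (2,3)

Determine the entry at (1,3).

7

17 in 2 cells must be {8,9}; 16 in 2 cells must be {7,9}.
The 21 across and the 5 down share only 4, so (2,1) = 4.
Given what's placed, (2,3) must be 9 to fit the 21 across and 16 down.
(1,1) = 5 − 4 = 1 completes the 5 down.
(1,2) = 9: the only remaining digit allowed by both the 17 across and the 17 down.
(1,3) = 17 − 10 = 7 completes the 17 across.
(2,2) = 21 − 13 = 8 completes the 21 across.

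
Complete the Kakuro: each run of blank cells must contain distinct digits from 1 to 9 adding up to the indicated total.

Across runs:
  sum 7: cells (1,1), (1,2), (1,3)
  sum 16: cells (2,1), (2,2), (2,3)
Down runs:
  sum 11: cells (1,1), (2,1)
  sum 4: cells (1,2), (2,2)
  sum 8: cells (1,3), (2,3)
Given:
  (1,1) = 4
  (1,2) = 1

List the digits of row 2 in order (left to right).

7, 3, 6

7 in 3 cells must be {1,2,4}; 4 in 2 cells must be {1,3}.
(1,3) = 7 − 5 = 2 completes the 7 across.
(2,1) = 11 − 4 = 7 completes the 11 down.
(2,2) = 4 − 1 = 3 completes the 4 down.
(2,3) = 16 − 10 = 6 completes the 16 across.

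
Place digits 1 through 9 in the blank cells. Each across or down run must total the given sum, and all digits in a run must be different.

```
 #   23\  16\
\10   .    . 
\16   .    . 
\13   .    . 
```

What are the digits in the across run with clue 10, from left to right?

16 in 2 cells must be {7,9}; 23 in 3 cells must be {6,8,9}.
The 16 across and the 23 down share only 9, so R2C1 = 9.
R2C2 = 16 − 9 = 7 completes the 16 across.
Nothing is forced directly, so branch on R1C1, whose candidates are 6 or 8. If R1C1 = 8: then R1C2 would have to be in {2} for the 10 across but in {1,3,4,5,6,8} for the 16 down — contradiction. So R1C1 = 6.
R1C2 = 10 − 6 = 4 completes the 10 across.
R3C1 = 23 − 15 = 8 completes the 23 down.
R3C2 = 13 − 8 = 5 completes the 13 across.

6 4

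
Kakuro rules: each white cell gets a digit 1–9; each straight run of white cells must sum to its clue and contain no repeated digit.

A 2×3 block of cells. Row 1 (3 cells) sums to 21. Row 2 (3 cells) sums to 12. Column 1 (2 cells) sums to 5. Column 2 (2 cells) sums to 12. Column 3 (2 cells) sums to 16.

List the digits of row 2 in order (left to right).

1 4 7

16 in 2 cells must be {7,9}.
The 21 across and the 5 down share only 4, so (1,1) = 4.
Given what's placed, (1,3) must be 9 to fit the 21 across and 16 down.
(2,1) = 5 − 4 = 1 completes the 5 down.
(2,3) = 16 − 9 = 7 completes the 16 down.
(1,2) = 21 − 13 = 8 completes the 21 across.
(2,2) = 12 − 8 = 4 completes the 12 across.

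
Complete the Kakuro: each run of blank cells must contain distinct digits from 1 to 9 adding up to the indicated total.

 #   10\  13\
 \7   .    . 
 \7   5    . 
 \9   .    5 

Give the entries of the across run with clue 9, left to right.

R2C2 = 7 − 5 = 2 completes the 7 across.
R3C1 = 9 − 5 = 4 completes the 9 across.
R1C1 = 10 − 9 = 1 completes the 10 down.
R1C2 = 7 − 1 = 6 completes the 7 across.

4, 5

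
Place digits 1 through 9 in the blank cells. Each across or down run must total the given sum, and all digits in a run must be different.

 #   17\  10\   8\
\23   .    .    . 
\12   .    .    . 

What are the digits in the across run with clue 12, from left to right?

23 in 3 cells must be {6,8,9}; 17 in 2 cells must be {8,9}.
The 23 across and the 8 down share only 6, so R1C3 = 6.
R2C3 = 8 − 6 = 2 completes the 8 down.
Given what's placed, R2C1 must be 9 to fit the 12 across and 17 down.
R2C2 = 12 − 11 = 1 completes the 12 across.
R1C1 = 17 − 9 = 8 completes the 17 down.
R1C2 = 23 − 14 = 9 completes the 23 across.

9 1 2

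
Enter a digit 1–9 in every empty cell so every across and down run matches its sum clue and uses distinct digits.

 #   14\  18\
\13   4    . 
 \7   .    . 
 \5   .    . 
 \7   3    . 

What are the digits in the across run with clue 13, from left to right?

4 9

R1C2 = 13 − 4 = 9 completes the 13 across.
R4C2 = 7 − 3 = 4 completes the 7 across.
No cell is forced outright now. R2C2 can only be 2 or 3 (the digits allowed by both its 7 across and its 18 down). If R2C2 = 3: then R2C1 would have to be in {4} for the 7 across but in {1,2,5,6} for the 14 down — contradiction. So R2C2 = 2.
R2C1 = 7 − 2 = 5 completes the 7 across.
R3C1 = 14 − 12 = 2 completes the 14 down.
R3C2 = 5 − 2 = 3 completes the 5 across.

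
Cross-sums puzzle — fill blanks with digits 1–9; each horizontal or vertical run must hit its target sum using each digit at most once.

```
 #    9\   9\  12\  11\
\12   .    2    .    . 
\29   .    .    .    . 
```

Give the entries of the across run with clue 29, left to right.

29 in 4 cells must be {5,7,8,9}.
R2C2 = 9 − 2 = 7 completes the 9 down.
No cell is forced outright now. R2C1 can only be 5 or 8 (the digits allowed by both its 29 across and its 9 down). If R2C1 = 5: that forces R1C1 = 4, R1C3 = 5, after which R1C4 would have to be in {1} for the 12 across but in {2,3,4,5,6,7,8,9} for the 11 down — contradiction. So R2C1 = 8.
R1C1 = 9 − 8 = 1 completes the 9 down.
No cell is forced outright now. R2C3 can only be 5 or 9 (the digits allowed by both its 29 across and its 12 down). If R2C3 = 5: then R1C3 would have to be in {3,4,5,6} for the 12 across but in {7} for the 12 down — contradiction. So R2C3 = 9.
R1C3 = 12 − 9 = 3 completes the 12 down.
R1C4 = 12 − 6 = 6 completes the 12 across.
R2C4 = 29 − 24 = 5 completes the 29 across.

8, 7, 9, 5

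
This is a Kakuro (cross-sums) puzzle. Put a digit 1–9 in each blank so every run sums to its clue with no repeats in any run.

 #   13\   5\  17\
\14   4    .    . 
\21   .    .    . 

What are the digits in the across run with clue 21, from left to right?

9 4 8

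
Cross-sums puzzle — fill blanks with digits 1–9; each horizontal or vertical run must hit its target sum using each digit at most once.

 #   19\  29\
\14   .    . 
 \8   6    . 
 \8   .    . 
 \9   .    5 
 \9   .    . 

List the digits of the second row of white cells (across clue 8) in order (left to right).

6, 2

R1C1 = 5: the only remaining digit allowed by both the 14 across and the 19 down.
R1C2 = 14 − 5 = 9 completes the 14 across.
R2C2 = 8 − 6 = 2 completes the 8 across.
R4C1 = 9 − 5 = 4 completes the 9 across.
Nothing is forced directly, so branch on R3C1, whose candidates are 1 or 3. If R3C1 = 3: then R3C2 would have to be in {5} for the 8 across but in {6,7} for the 29 down — contradiction. So R3C1 = 1.
R3C2 = 8 − 1 = 7 completes the 8 across.
R5C1 = 19 − 16 = 3 completes the 19 down.
R5C2 = 9 − 3 = 6 completes the 9 across.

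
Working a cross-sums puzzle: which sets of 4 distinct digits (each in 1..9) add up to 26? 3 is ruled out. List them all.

{2,7,8,9}; {4,5,8,9}; {4,6,7,9}; {5,6,7,8}

4 distinct digits from 1–9 sum between 10 and 30.
Dropping sets that contain 3.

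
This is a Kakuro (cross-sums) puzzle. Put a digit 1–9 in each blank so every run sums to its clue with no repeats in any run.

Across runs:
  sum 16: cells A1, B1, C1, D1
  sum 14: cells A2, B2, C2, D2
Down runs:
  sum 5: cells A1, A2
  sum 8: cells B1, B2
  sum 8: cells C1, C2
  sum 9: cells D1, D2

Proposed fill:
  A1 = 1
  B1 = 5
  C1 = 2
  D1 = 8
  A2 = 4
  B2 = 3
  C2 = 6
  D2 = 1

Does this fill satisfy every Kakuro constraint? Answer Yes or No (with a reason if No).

Yes

Across: 1+5+2+8=16; 4+3+6+1=14. Down: 1+4=5; 5+3=8; 2+6=8; 8+1=9. No digit repeats within any run.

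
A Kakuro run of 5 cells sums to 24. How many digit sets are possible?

11

5 distinct digits from 1–9 sum between 15 and 35.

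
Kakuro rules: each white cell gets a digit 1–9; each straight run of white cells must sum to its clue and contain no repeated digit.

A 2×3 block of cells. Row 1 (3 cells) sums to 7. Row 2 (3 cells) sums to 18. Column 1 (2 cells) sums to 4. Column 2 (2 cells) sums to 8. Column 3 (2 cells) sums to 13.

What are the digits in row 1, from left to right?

7 in 3 cells must be {1,2,4}; 4 in 2 cells must be {1,3}.
The 7 across and the 4 down share only 1, so (1,1) = 1.
Given what's placed, (1,2) must be 2 to fit the 7 across and 8 down.
(1,3) = 7 − 3 = 4 completes the 7 across.
(2,1) = 4 − 1 = 3 completes the 4 down.
(2,2) = 8 − 2 = 6 completes the 8 down.
(2,3) = 18 − 9 = 9 completes the 18 across.

1 2 4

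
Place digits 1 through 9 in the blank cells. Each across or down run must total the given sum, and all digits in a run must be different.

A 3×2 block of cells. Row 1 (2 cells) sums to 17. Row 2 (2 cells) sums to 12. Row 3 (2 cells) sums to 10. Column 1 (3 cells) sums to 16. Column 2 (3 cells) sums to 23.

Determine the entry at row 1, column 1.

17 in 2 cells must be {8,9}; 23 in 3 cells must be {6,8,9}.
Nothing is forced directly, so branch on (1,1), whose candidates are 8 or 9. If (1,1) = 8: that forces (1,2) = 9, (2,2) = 8, (3,2) = 6, after which (2,1) would have to be in {4} for the 12 across but in {1,2,3,5,6,7} for the 16 down — contradiction. So (1,1) = 9.
(1,2) = 17 − 9 = 8 completes the 17 across.
Given what's placed, (2,2) must be 9 to fit the 12 across and 23 down.
(3,2) = 23 − 17 = 6 completes the 23 down.
(2,1) = 12 − 9 = 3 completes the 12 across.
(3,1) = 10 − 6 = 4 completes the 10 across.

9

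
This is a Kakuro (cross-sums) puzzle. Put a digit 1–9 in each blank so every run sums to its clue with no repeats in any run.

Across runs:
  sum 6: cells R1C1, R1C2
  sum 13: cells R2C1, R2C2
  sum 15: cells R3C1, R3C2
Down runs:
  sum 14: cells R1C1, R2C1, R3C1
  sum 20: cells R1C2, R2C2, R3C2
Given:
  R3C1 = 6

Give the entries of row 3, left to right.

6 9

R3C2 = 15 − 6 = 9 completes the 15 across.
No cell is forced outright now. R1C1 can only be 1 or 5 (the digits allowed by both its 6 across and its 14 down). If R1C1 = 5: then R1C2 would have to be in {1} for the 6 across but in {3,4,5,6,7,8} for the 20 down — contradiction. So R1C1 = 1.
R1C2 = 6 − 1 = 5 completes the 6 across.
R2C1 = 14 − 7 = 7 completes the 14 down.
R2C2 = 13 − 7 = 6 completes the 13 across.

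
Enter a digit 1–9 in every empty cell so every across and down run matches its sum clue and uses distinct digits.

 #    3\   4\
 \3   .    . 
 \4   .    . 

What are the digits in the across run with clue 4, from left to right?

1 3

3 in 2 cells must be {1,2}; 4 in 2 cells must be {1,3}.
The 3 across and the 4 down share only 1, so R1C2 = 1.
The 4 across and the 3 down share only 1, so R2C1 = 1.
R2C2 = 4 − 1 = 3 completes the 4 across.
R1C1 = 3 − 1 = 2 completes the 3 across.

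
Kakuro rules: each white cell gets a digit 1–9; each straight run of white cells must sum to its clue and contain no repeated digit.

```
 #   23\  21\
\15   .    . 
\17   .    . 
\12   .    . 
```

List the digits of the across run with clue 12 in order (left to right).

17 in 2 cells must be {8,9}; 23 in 3 cells must be {6,8,9}.
Nothing is forced directly, so branch on R2C1, whose candidates are 8 or 9. If R2C1 = 8: that forces R2C2 = 9, R3C1 = 9, after which R3C2 would have to be in {3} for the 12 across but in {4,5,7,8} for the 21 down — contradiction. So R2C1 = 9.
R2C2 = 17 − 9 = 8 completes the 17 across.
Given what's placed, R3C1 must be 8 to fit the 12 across and 23 down.
R3C2 = 12 − 8 = 4 completes the 12 across.
R1C1 = 23 − 17 = 6 completes the 23 down.
R1C2 = 15 − 6 = 9 completes the 15 across.

8 4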